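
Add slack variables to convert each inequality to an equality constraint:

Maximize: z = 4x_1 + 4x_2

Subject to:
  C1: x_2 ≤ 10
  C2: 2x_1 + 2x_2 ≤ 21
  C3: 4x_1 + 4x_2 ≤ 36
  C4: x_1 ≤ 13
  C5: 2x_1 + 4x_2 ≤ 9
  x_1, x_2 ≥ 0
max z = 4x_1 + 4x_2

s.t.
  x_2 + s1 = 10
  2x_1 + 2x_2 + s2 = 21
  4x_1 + 4x_2 + s3 = 36
  x_1 + s4 = 13
  2x_1 + 4x_2 + s5 = 9
  x_1, x_2, s1, s2, s3, s4, s5 ≥ 0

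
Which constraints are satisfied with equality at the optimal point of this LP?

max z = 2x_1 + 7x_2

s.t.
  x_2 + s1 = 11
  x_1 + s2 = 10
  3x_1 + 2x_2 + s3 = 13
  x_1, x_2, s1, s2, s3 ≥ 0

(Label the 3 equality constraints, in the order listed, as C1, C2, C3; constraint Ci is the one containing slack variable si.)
Optimal: x_1 = 0, x_2 = 6.5
Binding: C3, x_1 ≥ 0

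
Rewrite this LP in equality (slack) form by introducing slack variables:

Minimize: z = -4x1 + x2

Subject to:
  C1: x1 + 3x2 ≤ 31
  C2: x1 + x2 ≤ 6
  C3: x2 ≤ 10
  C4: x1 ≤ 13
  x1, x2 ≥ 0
min z = -4x1 + x2

s.t.
  x1 + 3x2 + s1 = 31
  x1 + x2 + s2 = 6
  x2 + s3 = 10
  x1 + s4 = 13
  x1, x2, s1, s2, s3, s4 ≥ 0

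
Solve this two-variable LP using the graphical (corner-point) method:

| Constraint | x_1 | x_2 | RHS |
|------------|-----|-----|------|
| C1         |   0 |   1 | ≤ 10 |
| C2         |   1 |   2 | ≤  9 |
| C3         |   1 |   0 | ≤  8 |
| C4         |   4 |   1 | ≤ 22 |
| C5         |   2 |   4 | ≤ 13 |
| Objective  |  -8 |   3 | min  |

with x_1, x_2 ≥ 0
x_1 = 5.5, x_2 = 0, z = -44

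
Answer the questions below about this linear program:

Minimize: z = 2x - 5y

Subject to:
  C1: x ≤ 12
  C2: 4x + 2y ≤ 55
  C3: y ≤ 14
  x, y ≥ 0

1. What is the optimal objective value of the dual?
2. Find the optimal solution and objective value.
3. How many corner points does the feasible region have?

1. -70 (by strong duality, equal to the primal optimum)
2. x = 0, y = 14, z = -70
3. 5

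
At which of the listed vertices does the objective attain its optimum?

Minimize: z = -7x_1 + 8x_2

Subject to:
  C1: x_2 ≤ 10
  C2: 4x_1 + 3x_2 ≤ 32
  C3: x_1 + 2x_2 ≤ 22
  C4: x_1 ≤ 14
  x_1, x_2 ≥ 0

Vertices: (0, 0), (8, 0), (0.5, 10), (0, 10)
Evaluating z = -7x_1 + 8x_2 at each vertex:
  (0, 0): z = 0
  (8, 0): z = -56
  (0.5, 10): z = 76.5
  (0, 10): z = 80

The smallest value is z = -56, attained at (8, 0).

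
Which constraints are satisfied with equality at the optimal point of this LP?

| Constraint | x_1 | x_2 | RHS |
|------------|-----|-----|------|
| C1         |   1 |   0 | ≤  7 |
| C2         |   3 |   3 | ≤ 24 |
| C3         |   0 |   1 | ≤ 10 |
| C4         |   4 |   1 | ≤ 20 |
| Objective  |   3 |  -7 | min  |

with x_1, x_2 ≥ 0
Optimal: x_1 = 0, x_2 = 8
Binding: C2, x_1 ≥ 0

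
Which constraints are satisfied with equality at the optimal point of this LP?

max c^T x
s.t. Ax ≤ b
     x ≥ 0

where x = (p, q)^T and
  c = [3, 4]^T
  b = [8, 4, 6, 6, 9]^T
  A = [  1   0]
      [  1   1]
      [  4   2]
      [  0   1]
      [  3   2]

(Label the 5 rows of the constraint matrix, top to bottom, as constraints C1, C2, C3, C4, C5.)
Optimal: p = 0, q = 3
Slack at optimum:
  C1: slack = 8
  C2: slack = 1
  C3: slack = 0 (binding)
  C4: slack = 3
  C5: slack = 3
  p ≥ 0: p = 0 (binding)
  q ≥ 0: q = 3
Binding constraints: C3, p ≥ 0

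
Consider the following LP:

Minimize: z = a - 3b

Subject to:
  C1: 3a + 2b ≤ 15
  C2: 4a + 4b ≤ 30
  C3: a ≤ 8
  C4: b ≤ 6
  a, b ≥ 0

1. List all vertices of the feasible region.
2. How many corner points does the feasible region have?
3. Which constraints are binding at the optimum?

1. (0, 0), (5, 0), (1, 6), (0, 6)
2. 4
3. C4, a ≥ 0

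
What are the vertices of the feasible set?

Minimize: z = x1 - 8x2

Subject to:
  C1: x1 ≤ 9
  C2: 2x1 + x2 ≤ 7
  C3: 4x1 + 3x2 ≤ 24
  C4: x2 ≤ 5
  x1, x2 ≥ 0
Each vertex is the intersection of two constraint boundaries that also satisfies all remaining constraints:
  x1 = 0 and x2 = 0 → (0, 0)
  2x1 + x2 = 7 and x2 = 0 → (3.5, 0)
  2x1 + x2 = 7 and x2 = 5 → (1, 5)
  x2 = 5 and x1 = 0 → (0, 5)

Vertices: (0, 0), (3.5, 0), (1, 5), (0, 5)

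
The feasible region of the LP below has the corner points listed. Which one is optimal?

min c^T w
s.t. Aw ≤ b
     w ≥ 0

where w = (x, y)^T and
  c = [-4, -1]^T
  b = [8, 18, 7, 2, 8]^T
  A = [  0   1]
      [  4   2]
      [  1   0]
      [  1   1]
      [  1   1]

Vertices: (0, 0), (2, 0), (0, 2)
Evaluating z = -4x - y at each vertex:
  (0, 0): z = 0
  (2, 0): z = -8
  (0, 2): z = -2

The smallest value is z = -8, attained at (2, 0).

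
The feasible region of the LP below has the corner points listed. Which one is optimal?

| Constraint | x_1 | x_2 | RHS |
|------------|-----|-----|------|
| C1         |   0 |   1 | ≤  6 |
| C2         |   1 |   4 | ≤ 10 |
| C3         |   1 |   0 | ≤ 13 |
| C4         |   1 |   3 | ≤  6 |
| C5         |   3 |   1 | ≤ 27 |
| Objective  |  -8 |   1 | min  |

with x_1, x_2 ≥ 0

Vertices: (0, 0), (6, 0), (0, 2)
Evaluating z = -8x_1 + x_2 at each vertex:
  (0, 0): z = 0
  (6, 0): z = -48
  (0, 2): z = 2

The smallest value is z = -48, attained at (6, 0).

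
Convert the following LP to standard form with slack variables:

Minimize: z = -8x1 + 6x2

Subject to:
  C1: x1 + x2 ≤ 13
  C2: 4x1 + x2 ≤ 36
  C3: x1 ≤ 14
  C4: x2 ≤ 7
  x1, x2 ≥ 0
min z = -8x1 + 6x2

s.t.
  x1 + x2 + s1 = 13
  4x1 + x2 + s2 = 36
  x1 + s3 = 14
  x2 + s4 = 7
  x1, x2, s1, s2, s3, s4 ≥ 0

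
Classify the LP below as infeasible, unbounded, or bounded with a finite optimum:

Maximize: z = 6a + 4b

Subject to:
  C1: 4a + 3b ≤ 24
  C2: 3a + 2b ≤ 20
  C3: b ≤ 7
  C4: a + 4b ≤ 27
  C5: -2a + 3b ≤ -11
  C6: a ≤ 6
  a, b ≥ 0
The point (6, 0) satisfies every constraint, so the LP is feasible; the constraints give a ≤ 6 and b ≤ 7, which with a, b ≥ 0 keep the feasible region inside a bounded box. A feasible, bounded LP attains a finite optimum at a vertex.

Evaluating z = 6a + 4b at each vertex:
  (5.5, 0): z = 33
  (6, 0): z = 36
  (5.833, 0.2222): z = 35.89

The LP has an optimal solution: (6, 0) with z = 36.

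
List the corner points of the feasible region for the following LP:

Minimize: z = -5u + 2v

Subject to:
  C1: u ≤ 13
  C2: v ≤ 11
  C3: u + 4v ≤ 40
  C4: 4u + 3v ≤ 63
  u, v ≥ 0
Each vertex is the intersection of two constraint boundaries that also satisfies all remaining constraints:
  u = 0 and v = 0 → (0, 0)
  u = 13 and v = 0 → (13, 0)
  u = 13 and 4u + 3v = 63 → (13, 3.667)
  u + 4v = 40 and 4u + 3v = 63 → (10.15, 7.462)
  u + 4v = 40 and u = 0 → (0, 10)

Vertices: (0, 0), (13, 0), (13, 3.667), (10.15, 7.462), (0, 10)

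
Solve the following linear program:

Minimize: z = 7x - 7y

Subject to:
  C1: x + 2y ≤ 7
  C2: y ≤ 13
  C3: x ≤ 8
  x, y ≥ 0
Each vertex is the intersection of two constraint boundaries that also satisfies all remaining constraints:
  x = 0 and y = 0 → (0, 0)
  x + 2y = 7 and y = 0 → (7, 0)
  x + 2y = 7 and x = 0 → (0, 3.5)

Evaluating z = 7x - 7y at each vertex:
  (0, 0): z = 0
  (7, 0): z = 49
  (0, 3.5): z = -24.5

The minimum is at (0, 3.5) with z = -24.5.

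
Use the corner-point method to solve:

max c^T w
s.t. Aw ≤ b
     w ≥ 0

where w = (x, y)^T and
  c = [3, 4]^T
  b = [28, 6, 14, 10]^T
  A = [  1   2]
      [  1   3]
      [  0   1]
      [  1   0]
Each vertex is the intersection of two constraint boundaries that also satisfies all remaining constraints:
  x = 0 and y = 0 → (0, 0)
  x + 3y = 6 and y = 0 → (6, 0)
  x + 3y = 6 and x = 0 → (0, 2)

Evaluating z = 3x + 4y at each vertex:
  (0, 0): z = 0
  (6, 0): z = 18
  (0, 2): z = 8

The maximum is at (6, 0) with z = 18.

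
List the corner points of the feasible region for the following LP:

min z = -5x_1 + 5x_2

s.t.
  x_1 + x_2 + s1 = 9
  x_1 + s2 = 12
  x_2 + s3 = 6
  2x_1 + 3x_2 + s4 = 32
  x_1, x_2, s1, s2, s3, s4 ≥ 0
Each vertex is the intersection of two constraint boundaries that also satisfies all remaining constraints:
  x_1 = 0 and x_2 = 0 → (0, 0)
  x_1 + x_2 = 9 and x_2 = 0 → (9, 0)
  x_1 + x_2 = 9 and x_2 = 6 → (3, 6)
  x_2 = 6 and x_1 = 0 → (0, 6)

Vertices: (0, 0), (9, 0), (3, 6), (0, 6)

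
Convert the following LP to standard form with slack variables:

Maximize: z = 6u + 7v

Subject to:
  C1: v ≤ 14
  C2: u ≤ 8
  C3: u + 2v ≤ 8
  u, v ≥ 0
max z = 6u + 7v

s.t.
  v + s1 = 14
  u + s2 = 8
  u + 2v + s3 = 8
  u, v, s1, s2, s3 ≥ 0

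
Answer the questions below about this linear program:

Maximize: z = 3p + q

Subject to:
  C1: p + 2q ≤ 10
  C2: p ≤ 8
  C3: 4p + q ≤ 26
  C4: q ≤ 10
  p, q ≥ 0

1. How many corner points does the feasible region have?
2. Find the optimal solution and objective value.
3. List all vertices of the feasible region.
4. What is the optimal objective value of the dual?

1. 4
2. p = 6, q = 2, z = 20
3. (0, 0), (6.5, 0), (6, 2), (0, 5)
4. 20 (by strong duality, equal to the primal optimum)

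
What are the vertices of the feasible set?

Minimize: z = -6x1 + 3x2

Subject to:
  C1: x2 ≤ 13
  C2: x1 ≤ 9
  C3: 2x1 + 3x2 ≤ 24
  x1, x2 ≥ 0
Each vertex is the intersection of two constraint boundaries that also satisfies all remaining constraints:
  x1 = 0 and x2 = 0 → (0, 0)
  x1 = 9 and x2 = 0 → (9, 0)
  x1 = 9 and 2x1 + 3x2 = 24 → (9, 2)
  2x1 + 3x2 = 24 and x1 = 0 → (0, 8)

Vertices: (0, 0), (9, 0), (9, 2), (0, 8)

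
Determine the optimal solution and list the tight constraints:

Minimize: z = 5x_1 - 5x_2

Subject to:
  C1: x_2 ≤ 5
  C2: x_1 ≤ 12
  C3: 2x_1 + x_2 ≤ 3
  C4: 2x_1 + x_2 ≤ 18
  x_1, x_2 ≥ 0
Optimal: x_1 = 0, x_2 = 3
Slack at optimum:
  C1: slack = 2
  C2: slack = 12
  C3: slack = 0 (binding)
  C4: slack = 15
  x_1 ≥ 0: x_1 = 0 (binding)
  x_2 ≥ 0: x_2 = 3
Binding constraints: C3, x_1 ≥ 0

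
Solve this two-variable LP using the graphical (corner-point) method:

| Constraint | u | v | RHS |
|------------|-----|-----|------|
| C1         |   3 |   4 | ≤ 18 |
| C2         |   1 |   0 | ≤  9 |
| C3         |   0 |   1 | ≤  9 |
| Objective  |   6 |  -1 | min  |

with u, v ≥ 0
Each vertex is the intersection of two constraint boundaries that also satisfies all remaining constraints:
  u = 0 and v = 0 → (0, 0)
  3u + 4v = 18 and v = 0 → (6, 0)
  3u + 4v = 18 and u = 0 → (0, 4.5)

Evaluating z = 6u - v at each vertex:
  (0, 0): z = 0
  (6, 0): z = 36
  (0, 4.5): z = -4.5

The minimum is at (0, 4.5) with z = -4.5.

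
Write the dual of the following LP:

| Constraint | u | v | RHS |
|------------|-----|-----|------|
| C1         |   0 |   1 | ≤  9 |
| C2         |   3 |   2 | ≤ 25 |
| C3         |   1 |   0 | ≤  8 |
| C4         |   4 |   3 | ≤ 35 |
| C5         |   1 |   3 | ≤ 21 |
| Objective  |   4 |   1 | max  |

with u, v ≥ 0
Minimize: z = 9y1 + 25y2 + 8y3 + 35y4 + 21y5

Subject to:
  C1: -3y2 - y3 - 4y4 - y5 ≤ -4
  C2: -y1 - 2y2 - 3y4 - 3y5 ≤ -1
  y1, y2, y3, y4, y5 ≥ 0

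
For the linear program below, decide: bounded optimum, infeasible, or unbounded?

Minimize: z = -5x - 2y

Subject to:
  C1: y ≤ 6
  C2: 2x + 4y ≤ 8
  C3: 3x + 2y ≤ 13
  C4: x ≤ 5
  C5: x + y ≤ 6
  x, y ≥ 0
The point (4, 0) satisfies every constraint, so the LP is feasible; the constraints give x ≤ 5 and y ≤ 6, which with x, y ≥ 0 keep the feasible region inside a bounded box. A feasible, bounded LP attains a finite optimum at a vertex.

Evaluating z = -5x - 2y at each vertex:
  (0, 0): z = 0
  (4, 0): z = -20
  (0, 2): z = -4

The LP has an optimal solution: (4, 0) with z = -20.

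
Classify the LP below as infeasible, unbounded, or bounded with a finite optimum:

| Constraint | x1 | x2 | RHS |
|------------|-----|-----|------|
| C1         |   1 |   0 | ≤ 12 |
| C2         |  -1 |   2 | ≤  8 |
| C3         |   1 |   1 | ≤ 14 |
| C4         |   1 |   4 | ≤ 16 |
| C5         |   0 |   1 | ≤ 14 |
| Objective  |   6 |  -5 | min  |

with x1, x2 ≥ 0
The point (0, 4) satisfies every constraint, so the LP is feasible; the constraints give x1 ≤ 12 and x2 ≤ 14, which with x1, x2 ≥ 0 keep the feasible region inside a bounded box. A feasible, bounded LP attains a finite optimum at a vertex.

Bounded optimum: z* = -20 at (0, 4).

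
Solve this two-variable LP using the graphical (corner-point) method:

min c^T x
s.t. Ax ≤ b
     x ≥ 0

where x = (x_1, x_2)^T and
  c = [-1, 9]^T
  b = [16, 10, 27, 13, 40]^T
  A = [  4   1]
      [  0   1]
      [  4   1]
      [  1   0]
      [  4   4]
Each vertex is the intersection of two constraint boundaries that also satisfies all remaining constraints:
  x_1 = 0 and x_2 = 0 → (0, 0)
  4x_1 + x_2 = 16 and x_2 = 0 → (4, 0)
  4x_1 + x_2 = 16 and 4x_1 + 4x_2 = 40 → (2, 8)
  x_2 = 10 and 4x_1 + 4x_2 = 40 → (0, 10)

Evaluating z = -x_1 + 9x_2 at each vertex:
  (0, 0): z = 0
  (4, 0): z = -4
  (2, 8): z = 70
  (0, 10): z = 90

The minimum is at (4, 0) with z = -4.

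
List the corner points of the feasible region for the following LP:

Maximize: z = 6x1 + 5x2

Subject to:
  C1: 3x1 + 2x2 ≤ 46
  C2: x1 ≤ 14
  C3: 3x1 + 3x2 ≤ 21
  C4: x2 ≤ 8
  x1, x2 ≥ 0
Each vertex is the intersection of two constraint boundaries that also satisfies all remaining constraints:
  x1 = 0 and x2 = 0 → (0, 0)
  3x1 + 3x2 = 21 and x2 = 0 → (7, 0)
  3x1 + 3x2 = 21 and x1 = 0 → (0, 7)

Vertices: (0, 0), (7, 0), (0, 7)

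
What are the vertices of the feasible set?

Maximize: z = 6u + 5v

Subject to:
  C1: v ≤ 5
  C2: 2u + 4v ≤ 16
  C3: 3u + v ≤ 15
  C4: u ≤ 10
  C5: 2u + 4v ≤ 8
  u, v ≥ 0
Each vertex is the intersection of two constraint boundaries that also satisfies all remaining constraints:
  u = 0 and v = 0 → (0, 0)
  2u + 4v = 8 and v = 0 → (4, 0)
  2u + 4v = 8 and u = 0 → (0, 2)

Vertices: (0, 0), (4, 0), (0, 2)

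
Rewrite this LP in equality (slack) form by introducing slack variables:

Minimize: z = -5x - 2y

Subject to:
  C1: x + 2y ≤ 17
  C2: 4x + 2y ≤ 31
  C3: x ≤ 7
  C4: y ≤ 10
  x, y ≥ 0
min z = -5x - 2y

s.t.
  x + 2y + s1 = 17
  4x + 2y + s2 = 31
  x + s3 = 7
  y + s4 = 10
  x, y, s1, s2, s3, s4 ≥ 0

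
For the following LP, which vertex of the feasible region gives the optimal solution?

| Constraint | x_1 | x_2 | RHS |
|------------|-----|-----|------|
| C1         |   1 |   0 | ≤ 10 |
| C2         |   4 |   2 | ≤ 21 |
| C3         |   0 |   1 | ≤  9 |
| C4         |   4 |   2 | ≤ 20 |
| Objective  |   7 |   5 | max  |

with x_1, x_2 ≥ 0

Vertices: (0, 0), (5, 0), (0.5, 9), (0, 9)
(0.5, 9) with z = 48.5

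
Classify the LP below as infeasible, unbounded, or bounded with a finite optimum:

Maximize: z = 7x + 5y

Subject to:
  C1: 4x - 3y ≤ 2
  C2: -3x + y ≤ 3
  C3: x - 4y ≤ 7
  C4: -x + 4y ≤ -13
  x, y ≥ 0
C3 requires x - 4y ≤ 7, while C4 (-x + 4y ≤ -13) is equivalent to x - 4y ≥ 13. Together they would need 13 ≤ x - 4y ≤ 7, which is impossible since 13 > 7. No point satisfies all constraints.

The feasible region is empty; the LP is infeasible.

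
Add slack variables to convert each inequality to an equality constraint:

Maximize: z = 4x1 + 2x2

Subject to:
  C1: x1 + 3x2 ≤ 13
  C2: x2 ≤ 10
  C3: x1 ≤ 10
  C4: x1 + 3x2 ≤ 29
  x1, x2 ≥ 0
max z = 4x1 + 2x2

s.t.
  x1 + 3x2 + s1 = 13
  x2 + s2 = 10
  x1 + s3 = 10
  x1 + 3x2 + s4 = 29
  x1, x2, s1, s2, s3, s4 ≥ 0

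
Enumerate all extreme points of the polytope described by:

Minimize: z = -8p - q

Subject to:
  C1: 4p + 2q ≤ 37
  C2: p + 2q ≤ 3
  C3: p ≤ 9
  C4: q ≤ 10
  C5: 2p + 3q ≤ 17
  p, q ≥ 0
Each vertex is the intersection of two constraint boundaries that also satisfies all remaining constraints:
  p = 0 and q = 0 → (0, 0)
  p + 2q = 3 and q = 0 → (3, 0)
  p + 2q = 3 and p = 0 → (0, 1.5)

Vertices: (0, 0), (3, 0), (0, 1.5)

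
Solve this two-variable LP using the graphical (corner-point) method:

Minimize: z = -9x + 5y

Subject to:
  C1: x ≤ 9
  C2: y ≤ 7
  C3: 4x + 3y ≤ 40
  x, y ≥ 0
Each vertex is the intersection of two constraint boundaries that also satisfies all remaining constraints:
  x = 0 and y = 0 → (0, 0)
  x = 9 and y = 0 → (9, 0)
  x = 9 and 4x + 3y = 40 → (9, 1.333)
  y = 7 and 4x + 3y = 40 → (4.75, 7)
  y = 7 and x = 0 → (0, 7)

Evaluating z = -9x + 5y at each vertex:
  (0, 0): z = 0
  (9, 0): z = -81
  (9, 1.333): z = -74.33
  (4.75, 7): z = -7.75
  (0, 7): z = 35

The minimum is at (9, 0) with z = -81.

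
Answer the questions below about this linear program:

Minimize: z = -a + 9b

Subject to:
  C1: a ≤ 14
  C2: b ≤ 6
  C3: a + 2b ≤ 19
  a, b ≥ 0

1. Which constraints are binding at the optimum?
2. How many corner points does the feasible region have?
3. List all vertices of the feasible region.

1. C1, b ≥ 0
2. 5
3. (0, 0), (14, 0), (14, 2.5), (7, 6), (0, 6)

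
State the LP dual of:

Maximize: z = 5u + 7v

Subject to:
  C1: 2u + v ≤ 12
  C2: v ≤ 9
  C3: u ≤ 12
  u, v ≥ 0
Minimize: z = 12y1 + 9y2 + 12y3

Subject to:
  C1: -2y1 - y3 ≤ -5
  C2: -y1 - y2 ≤ -7
  y1, y2, y3 ≥ 0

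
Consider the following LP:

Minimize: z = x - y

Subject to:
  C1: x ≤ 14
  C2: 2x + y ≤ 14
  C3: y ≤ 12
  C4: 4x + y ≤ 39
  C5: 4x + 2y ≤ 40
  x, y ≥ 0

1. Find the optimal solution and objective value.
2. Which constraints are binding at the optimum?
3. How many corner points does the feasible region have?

1. x = 0, y = 12, z = -12
2. C3, x ≥ 0
3. 4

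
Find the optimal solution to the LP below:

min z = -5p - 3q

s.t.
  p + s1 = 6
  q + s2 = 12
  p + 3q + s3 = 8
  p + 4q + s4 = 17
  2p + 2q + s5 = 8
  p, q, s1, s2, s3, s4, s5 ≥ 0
Each vertex is the intersection of two constraint boundaries that also satisfies all remaining constraints:
  p = 0 and q = 0 → (0, 0)
  2p + 2q = 8 and q = 0 → (4, 0)
  p + 3q = 8 and 2p + 2q = 8 → (2, 2)
  p + 3q = 8 and p = 0 → (0, 2.667)

Evaluating z = -5p - 3q at each vertex:
  (0, 0): z = 0
  (4, 0): z = -20
  (2, 2): z = -16
  (0, 2.667): z = -8

The minimum is at (4, 0) with z = -20.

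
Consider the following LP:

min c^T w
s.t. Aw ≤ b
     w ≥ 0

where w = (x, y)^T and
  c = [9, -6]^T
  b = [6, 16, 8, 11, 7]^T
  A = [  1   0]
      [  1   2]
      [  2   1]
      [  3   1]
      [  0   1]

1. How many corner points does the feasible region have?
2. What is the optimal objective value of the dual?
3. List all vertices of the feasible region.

1. 5
2. -42 (by strong duality, equal to the primal optimum)
3. (0, 0), (3.667, 0), (3, 2), (0.5, 7), (0, 7)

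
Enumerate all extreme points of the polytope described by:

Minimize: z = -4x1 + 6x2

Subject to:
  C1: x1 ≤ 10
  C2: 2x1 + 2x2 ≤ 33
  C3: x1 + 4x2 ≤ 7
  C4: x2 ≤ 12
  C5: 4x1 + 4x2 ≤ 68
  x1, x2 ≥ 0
Each vertex is the intersection of two constraint boundaries that also satisfies all remaining constraints:
  x1 = 0 and x2 = 0 → (0, 0)
  x1 + 4x2 = 7 and x2 = 0 → (7, 0)
  x1 + 4x2 = 7 and x1 = 0 → (0, 1.75)

Vertices: (0, 0), (7, 0), (0, 1.75)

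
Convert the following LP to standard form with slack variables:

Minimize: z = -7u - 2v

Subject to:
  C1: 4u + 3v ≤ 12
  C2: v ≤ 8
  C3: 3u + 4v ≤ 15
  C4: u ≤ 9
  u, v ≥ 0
min z = -7u - 2v

s.t.
  4u + 3v + s1 = 12
  v + s2 = 8
  3u + 4v + s3 = 15
  u + s4 = 9
  u, v, s1, s2, s3, s4 ≥ 0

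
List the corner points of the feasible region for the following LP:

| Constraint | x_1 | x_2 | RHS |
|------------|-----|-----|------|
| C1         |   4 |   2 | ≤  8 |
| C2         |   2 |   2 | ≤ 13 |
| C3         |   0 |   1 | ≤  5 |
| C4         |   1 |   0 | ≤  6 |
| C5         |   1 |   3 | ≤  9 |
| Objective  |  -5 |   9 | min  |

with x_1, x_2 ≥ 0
Each vertex is the intersection of two constraint boundaries that also satisfies all remaining constraints:
  x_1 = 0 and x_2 = 0 → (0, 0)
  4x_1 + 2x_2 = 8 and x_2 = 0 → (2, 0)
  4x_1 + 2x_2 = 8 and x_1 + 3x_2 = 9 → (0.6, 2.8)
  x_1 + 3x_2 = 9 and x_1 = 0 → (0, 3)

Vertices: (0, 0), (2, 0), (0.6, 2.8), (0, 3)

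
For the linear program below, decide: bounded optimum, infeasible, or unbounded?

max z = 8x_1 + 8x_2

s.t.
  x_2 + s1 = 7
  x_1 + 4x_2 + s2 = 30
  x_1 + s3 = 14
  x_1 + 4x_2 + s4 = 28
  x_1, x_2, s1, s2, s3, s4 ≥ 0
The point (14, 3.5) satisfies every constraint, so the LP is feasible; the constraints give x_1 ≤ 14 and x_2 ≤ 7, which with x_1, x_2 ≥ 0 keep the feasible region inside a bounded box. A feasible, bounded LP attains a finite optimum at a vertex.

Evaluating z = 8x_1 + 8x_2 at each vertex:
  (0, 0): z = 0
  (14, 0): z = 112
  (14, 3.5): z = 140
  (0, 7): z = 56

Bounded optimum: z* = 140 at (14, 3.5).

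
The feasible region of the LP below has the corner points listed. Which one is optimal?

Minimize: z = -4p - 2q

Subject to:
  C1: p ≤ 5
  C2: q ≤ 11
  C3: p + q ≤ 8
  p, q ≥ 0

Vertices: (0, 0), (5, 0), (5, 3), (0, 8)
(5, 3) with z = -26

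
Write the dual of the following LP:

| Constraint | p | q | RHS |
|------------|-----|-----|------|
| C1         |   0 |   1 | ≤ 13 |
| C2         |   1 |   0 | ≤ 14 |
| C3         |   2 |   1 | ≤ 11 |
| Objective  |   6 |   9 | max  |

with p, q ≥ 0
Minimize: z = 13y1 + 14y2 + 11y3

Subject to:
  C1: -y2 - 2y3 ≤ -6
  C2: -y1 - y3 ≤ -9
  y1, y2, y3 ≥ 0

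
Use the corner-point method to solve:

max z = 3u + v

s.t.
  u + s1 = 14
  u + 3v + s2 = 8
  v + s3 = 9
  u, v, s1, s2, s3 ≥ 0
Each vertex is the intersection of two constraint boundaries that also satisfies all remaining constraints:
  u = 0 and v = 0 → (0, 0)
  u + 3v = 8 and v = 0 → (8, 0)
  u + 3v = 8 and u = 0 → (0, 2.667)

Evaluating z = 3u + v at each vertex:
  (0, 0): z = 0
  (8, 0): z = 24
  (0, 2.667): z = 2.667

The maximum is at (8, 0) with z = 24.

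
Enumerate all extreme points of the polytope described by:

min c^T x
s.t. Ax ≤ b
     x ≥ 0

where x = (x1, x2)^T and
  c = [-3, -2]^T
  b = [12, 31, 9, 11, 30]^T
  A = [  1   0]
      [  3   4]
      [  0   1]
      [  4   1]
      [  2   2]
Each vertex is the intersection of two constraint boundaries that also satisfies all remaining constraints:
  x1 = 0 and x2 = 0 → (0, 0)
  4x1 + x2 = 11 and x2 = 0 → (2.75, 0)
  3x1 + 4x2 = 31 and 4x1 + x2 = 11 → (1, 7)
  3x1 + 4x2 = 31 and x1 = 0 → (0, 7.75)

Vertices: (0, 0), (2.75, 0), (1, 7), (0, 7.75)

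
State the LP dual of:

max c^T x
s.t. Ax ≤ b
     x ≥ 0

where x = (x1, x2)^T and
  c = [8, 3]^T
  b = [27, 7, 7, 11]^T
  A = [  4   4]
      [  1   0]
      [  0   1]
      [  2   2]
Minimize: z = 27y1 + 7y2 + 7y3 + 11y4

Subject to:
  C1: -4y1 - y2 - 2y4 ≤ -8
  C2: -4y1 - y3 - 2y4 ≤ -3
  y1, y2, y3, y4 ≥ 0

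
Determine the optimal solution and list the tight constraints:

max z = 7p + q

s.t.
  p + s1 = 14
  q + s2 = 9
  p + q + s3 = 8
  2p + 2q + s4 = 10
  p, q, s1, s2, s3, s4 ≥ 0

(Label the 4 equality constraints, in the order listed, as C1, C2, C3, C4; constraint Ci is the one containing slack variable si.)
Optimal: p = 5, q = 0
Binding: C4, q ≥ 0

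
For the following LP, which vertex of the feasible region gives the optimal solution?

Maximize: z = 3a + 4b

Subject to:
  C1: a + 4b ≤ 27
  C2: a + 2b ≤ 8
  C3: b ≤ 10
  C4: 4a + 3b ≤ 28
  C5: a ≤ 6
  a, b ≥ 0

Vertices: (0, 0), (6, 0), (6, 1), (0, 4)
Evaluating z = 3a + 4b at each vertex:
  (0, 0): z = 0
  (6, 0): z = 18
  (6, 1): z = 22
  (0, 4): z = 16

The largest value is z = 22, attained at (6, 1).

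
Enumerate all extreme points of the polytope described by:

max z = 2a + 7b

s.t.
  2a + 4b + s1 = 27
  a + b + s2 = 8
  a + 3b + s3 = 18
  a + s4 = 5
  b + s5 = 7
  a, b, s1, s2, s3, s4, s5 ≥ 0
Each vertex is the intersection of two constraint boundaries that also satisfies all remaining constraints:
  a = 0 and b = 0 → (0, 0)
  a = 5 and b = 0 → (5, 0)
  a + b = 8 and a = 5 → (5, 3)
  a + b = 8 and a + 3b = 18 → (3, 5)
  a + 3b = 18 and a = 0 → (0, 6)

Vertices: (0, 0), (5, 0), (5, 3), (3, 5), (0, 6)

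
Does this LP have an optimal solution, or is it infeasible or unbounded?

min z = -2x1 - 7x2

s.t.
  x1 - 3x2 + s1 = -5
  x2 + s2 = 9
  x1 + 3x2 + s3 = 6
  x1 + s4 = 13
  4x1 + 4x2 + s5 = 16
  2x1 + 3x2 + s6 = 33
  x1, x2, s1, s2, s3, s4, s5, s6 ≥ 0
The point (0, 2) satisfies every constraint, so the LP is feasible; the constraints give x1 ≤ 13 and x2 ≤ 9, which with x1, x2 ≥ 0 keep the feasible region inside a bounded box. A feasible, bounded LP attains a finite optimum at a vertex.

Evaluating z = -2x1 - 7x2 at each vertex:
  (0, 1.667): z = -11.67
  (0.5, 1.833): z = -13.83
  (0, 2): z = -14

Feasible with finite optimum z* = -14 at (0, 2).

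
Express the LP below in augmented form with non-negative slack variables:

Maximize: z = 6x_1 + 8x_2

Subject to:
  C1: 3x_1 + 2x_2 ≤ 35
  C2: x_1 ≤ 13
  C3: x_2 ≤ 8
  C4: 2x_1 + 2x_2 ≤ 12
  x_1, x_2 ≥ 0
max z = 6x_1 + 8x_2

s.t.
  3x_1 + 2x_2 + s1 = 35
  x_1 + s2 = 13
  x_2 + s3 = 8
  2x_1 + 2x_2 + s4 = 12
  x_1, x_2, s1, s2, s3, s4 ≥ 0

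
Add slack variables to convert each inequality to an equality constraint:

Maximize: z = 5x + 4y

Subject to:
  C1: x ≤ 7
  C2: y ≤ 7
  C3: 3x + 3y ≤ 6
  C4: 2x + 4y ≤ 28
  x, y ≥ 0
max z = 5x + 4y

s.t.
  x + s1 = 7
  y + s2 = 7
  3x + 3y + s3 = 6
  2x + 4y + s4 = 28
  x, y, s1, s2, s3, s4 ≥ 0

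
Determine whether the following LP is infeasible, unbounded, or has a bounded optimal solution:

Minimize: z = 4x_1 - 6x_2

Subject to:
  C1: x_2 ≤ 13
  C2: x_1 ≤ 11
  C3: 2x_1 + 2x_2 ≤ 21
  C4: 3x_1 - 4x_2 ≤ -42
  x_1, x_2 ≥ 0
The point (0, 10.5) satisfies every constraint, so the LP is feasible; the constraints give x_1 ≤ 11 and x_2 ≤ 13, which with x_1, x_2 ≥ 0 keep the feasible region inside a bounded box. A feasible, bounded LP attains a finite optimum at a vertex.

Evaluating z = 4x_1 - 6x_2 at each vertex:
  (0, 10.5): z = -63

The LP has an optimal solution: (0, 10.5) with z = -63.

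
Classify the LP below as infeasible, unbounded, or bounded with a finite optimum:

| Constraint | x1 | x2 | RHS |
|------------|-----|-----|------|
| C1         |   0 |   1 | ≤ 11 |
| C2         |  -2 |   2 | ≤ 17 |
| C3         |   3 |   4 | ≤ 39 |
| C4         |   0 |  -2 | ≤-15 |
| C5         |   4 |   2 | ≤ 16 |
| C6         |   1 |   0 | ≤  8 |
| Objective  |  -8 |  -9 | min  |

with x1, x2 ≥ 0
The point (0, 8) satisfies every constraint, so the LP is feasible; the constraints give x1 ≤ 8 and x2 ≤ 11, which with x1, x2 ≥ 0 keep the feasible region inside a bounded box. A feasible, bounded LP attains a finite optimum at a vertex.

Evaluating z = -8x1 - 9x2 at each vertex:
  (0, 7.5): z = -67.5
  (0.25, 7.5): z = -69.5
  (0, 8): z = -72

Bounded optimum: z* = -72 at (0, 8).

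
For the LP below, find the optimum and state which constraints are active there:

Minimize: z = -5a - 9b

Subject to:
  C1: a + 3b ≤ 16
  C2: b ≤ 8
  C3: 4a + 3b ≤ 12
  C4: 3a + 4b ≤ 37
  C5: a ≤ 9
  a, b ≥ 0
Optimal: a = 0, b = 4
Binding: C3, a ≥ 0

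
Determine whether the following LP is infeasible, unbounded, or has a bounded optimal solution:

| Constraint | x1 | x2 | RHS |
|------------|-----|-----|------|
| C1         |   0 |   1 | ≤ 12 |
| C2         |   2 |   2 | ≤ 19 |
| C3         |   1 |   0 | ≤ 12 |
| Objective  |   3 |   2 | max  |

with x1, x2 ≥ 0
The point (9.5, 0) satisfies every constraint, so the LP is feasible; the constraints give x1 ≤ 12 and x2 ≤ 12, which with x1, x2 ≥ 0 keep the feasible region inside a bounded box. A feasible, bounded LP attains a finite optimum at a vertex.

Feasible with finite optimum z* = 28.5 at (9.5, 0).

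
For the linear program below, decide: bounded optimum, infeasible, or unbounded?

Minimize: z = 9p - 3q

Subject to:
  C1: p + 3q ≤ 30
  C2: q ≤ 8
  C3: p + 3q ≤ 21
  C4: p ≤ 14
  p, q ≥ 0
The point (0, 7) satisfies every constraint, so the LP is feasible; the constraints give p ≤ 14 and q ≤ 8, which with p, q ≥ 0 keep the feasible region inside a bounded box. A feasible, bounded LP attains a finite optimum at a vertex.

Feasible with finite optimum z* = -21 at (0, 7).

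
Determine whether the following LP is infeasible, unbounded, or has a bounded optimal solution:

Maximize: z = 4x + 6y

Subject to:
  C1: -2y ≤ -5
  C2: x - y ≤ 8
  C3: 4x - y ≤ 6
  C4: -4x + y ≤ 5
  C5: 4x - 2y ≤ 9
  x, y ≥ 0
Feasible point: (0, 3) satisfies every constraint, so the LP is feasible.
Direction d = (1, 4): for each constraint row a, a·d ≤ 0 —
  (0)(1) + (-2)(4) = -8 ≤ 0
  (1)(1) + (-1)(4) = -3 ≤ 0
  (4)(1) + (-1)(4) = 0 ≤ 0
  (-4)(1) + (1)(4) = 0 ≤ 0
  (4)(1) + (-2)(4) = -4 ≤ 0
and d ≥ 0, so (0, 3) + t·d stays feasible for every t ≥ 0. Along this ray z = 4x + 6y changes by 28 per unit t, so z → +∞.

The LP is unbounded; z can be made arbitrarily large.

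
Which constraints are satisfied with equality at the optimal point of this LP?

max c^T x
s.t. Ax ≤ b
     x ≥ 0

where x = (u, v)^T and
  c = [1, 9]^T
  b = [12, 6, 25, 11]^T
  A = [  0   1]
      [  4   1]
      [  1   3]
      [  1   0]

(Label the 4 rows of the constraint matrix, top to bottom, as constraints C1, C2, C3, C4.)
Optimal: u = 0, v = 6
Slack at optimum:
  C1: slack = 6
  C2: slack = 0 (binding)
  C3: slack = 7
  C4: slack = 11
  u ≥ 0: u = 0 (binding)
  v ≥ 0: v = 6
Binding constraints: C2, u ≥ 0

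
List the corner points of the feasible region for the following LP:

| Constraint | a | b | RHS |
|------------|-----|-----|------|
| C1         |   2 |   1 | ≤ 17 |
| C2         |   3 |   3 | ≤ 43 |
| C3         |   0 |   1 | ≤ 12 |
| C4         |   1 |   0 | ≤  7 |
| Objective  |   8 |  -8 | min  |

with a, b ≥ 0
Each vertex is the intersection of two constraint boundaries that also satisfies all remaining constraints:
  a = 0 and b = 0 → (0, 0)
  a = 7 and b = 0 → (7, 0)
  2a + b = 17 and a = 7 → (7, 3)
  2a + b = 17 and 3a + 3b = 43 → (2.667, 11.67)
  3a + 3b = 43 and b = 12 → (2.333, 12)
  b = 12 and a = 0 → (0, 12)

Vertices: (0, 0), (7, 0), (7, 3), (2.667, 11.67), (2.333, 12), (0, 12)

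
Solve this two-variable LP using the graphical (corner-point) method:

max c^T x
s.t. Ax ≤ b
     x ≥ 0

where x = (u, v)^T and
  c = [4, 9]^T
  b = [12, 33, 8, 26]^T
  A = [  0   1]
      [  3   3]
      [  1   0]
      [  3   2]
Each vertex is the intersection of two constraint boundaries that also satisfies all remaining constraints:
  u = 0 and v = 0 → (0, 0)
  u = 8 and v = 0 → (8, 0)
  u = 8 and 3u + 2v = 26 → (8, 1)
  3u + 3v = 33 and 3u + 2v = 26 → (4, 7)
  3u + 3v = 33 and u = 0 → (0, 11)

Evaluating z = 4u + 9v at each vertex:
  (0, 0): z = 0
  (8, 0): z = 32
  (8, 1): z = 41
  (4, 7): z = 79
  (0, 11): z = 99

The maximum is at (0, 11) with z = 99.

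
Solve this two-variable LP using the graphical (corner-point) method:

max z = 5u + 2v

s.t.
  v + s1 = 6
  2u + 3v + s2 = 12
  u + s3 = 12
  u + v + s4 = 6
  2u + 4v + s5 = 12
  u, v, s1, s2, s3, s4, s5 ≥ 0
u = 6, v = 0, z = 30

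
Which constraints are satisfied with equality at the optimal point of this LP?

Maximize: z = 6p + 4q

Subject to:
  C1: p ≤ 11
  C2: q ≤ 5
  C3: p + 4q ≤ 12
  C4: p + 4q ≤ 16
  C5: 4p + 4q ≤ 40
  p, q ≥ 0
Optimal: p = 10, q = 0
Slack at optimum:
  C1: slack = 1
  C2: slack = 5
  C3: slack = 2
  C4: slack = 6
  C5: slack = 0 (binding)
  p ≥ 0: p = 10
  q ≥ 0: q = 0 (binding)
Binding constraints: C5, q ≥ 0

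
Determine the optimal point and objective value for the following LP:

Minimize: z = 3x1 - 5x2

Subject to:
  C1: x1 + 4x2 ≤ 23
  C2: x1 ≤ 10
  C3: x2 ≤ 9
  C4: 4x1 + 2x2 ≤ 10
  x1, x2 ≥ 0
Each vertex is the intersection of two constraint boundaries that also satisfies all remaining constraints:
  x1 = 0 and x2 = 0 → (0, 0)
  4x1 + 2x2 = 10 and x2 = 0 → (2.5, 0)
  4x1 + 2x2 = 10 and x1 = 0 → (0, 5)

Evaluating z = 3x1 - 5x2 at each vertex:
  (0, 0): z = 0
  (2.5, 0): z = 7.5
  (0, 5): z = -25

The minimum is at (0, 5) with z = -25.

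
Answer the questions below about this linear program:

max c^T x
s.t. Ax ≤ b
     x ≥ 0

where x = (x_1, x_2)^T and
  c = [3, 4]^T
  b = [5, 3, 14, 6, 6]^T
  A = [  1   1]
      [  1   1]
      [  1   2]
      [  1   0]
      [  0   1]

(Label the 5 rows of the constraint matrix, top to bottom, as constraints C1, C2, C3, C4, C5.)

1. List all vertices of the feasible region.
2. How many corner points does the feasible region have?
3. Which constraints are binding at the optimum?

1. (0, 0), (3, 0), (0, 3)
2. 3
3. C2, x_1 ≥ 0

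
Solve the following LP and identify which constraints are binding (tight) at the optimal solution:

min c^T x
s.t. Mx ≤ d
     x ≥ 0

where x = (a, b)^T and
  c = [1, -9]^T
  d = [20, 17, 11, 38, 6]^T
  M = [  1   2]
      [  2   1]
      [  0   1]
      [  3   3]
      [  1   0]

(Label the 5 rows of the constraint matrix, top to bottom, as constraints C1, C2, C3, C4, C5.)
Optimal: a = 0, b = 10
Binding: C1, a ≥ 0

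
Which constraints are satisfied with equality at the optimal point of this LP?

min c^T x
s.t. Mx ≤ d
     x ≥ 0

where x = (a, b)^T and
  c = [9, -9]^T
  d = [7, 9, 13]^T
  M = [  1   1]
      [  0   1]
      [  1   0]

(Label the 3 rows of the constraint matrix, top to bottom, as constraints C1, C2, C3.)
Optimal: a = 0, b = 7
Slack at optimum:
  C1: slack = 0 (binding)
  C2: slack = 2
  C3: slack = 13
  a ≥ 0: a = 0 (binding)
  b ≥ 0: b = 7
Binding constraints: C1, a ≥ 0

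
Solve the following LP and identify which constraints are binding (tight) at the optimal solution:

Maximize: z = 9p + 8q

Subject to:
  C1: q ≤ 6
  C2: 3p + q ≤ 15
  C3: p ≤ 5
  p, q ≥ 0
Optimal: p = 3, q = 6
Binding: C1, C2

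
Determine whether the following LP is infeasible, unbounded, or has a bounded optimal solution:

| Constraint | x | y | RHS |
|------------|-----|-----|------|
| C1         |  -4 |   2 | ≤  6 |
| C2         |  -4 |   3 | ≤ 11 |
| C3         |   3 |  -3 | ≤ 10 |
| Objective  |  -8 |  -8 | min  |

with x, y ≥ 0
Feasible point: (0, 0) satisfies every constraint, so the LP is feasible.
Direction d = (1, 1): for each constraint row a, a·d ≤ 0 —
  (-4)(1) + (2)(1) = -2 ≤ 0
  (-4)(1) + (3)(1) = -1 ≤ 0
  (3)(1) + (-3)(1) = 0 ≤ 0
and d ≥ 0, so (0, 0) + t·d stays feasible for every t ≥ 0. Along this ray z = -8x - 8y changes by -16 per unit t, so z → −∞.

Unbounded: there is a feasible ray along which z → −∞.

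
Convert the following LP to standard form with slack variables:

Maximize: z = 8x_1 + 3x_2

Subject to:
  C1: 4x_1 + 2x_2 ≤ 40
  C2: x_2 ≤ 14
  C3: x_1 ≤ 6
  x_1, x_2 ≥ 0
max z = 8x_1 + 3x_2

s.t.
  4x_1 + 2x_2 + s1 = 40
  x_2 + s2 = 14
  x_1 + s3 = 6
  x_1, x_2, s1, s2, s3 ≥ 0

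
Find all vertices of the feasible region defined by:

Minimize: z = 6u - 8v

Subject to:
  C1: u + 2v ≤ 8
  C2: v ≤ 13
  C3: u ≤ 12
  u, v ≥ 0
Each vertex is the intersection of two constraint boundaries that also satisfies all remaining constraints:
  u = 0 and v = 0 → (0, 0)
  u + 2v = 8 and v = 0 → (8, 0)
  u + 2v = 8 and u = 0 → (0, 4)

Vertices: (0, 0), (8, 0), (0, 4)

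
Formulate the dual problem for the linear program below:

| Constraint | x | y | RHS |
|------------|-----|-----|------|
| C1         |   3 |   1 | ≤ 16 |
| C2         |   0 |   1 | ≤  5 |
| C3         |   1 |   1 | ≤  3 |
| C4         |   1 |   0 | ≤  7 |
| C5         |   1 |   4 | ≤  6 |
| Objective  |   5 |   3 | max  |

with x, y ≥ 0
Minimize: z = 16y1 + 5y2 + 3y3 + 7y4 + 6y5

Subject to:
  C1: -3y1 - y3 - y4 - y5 ≤ -5
  C2: -y1 - y2 - y3 - 4y5 ≤ -3
  y1, y2, y3, y4, y5 ≥ 0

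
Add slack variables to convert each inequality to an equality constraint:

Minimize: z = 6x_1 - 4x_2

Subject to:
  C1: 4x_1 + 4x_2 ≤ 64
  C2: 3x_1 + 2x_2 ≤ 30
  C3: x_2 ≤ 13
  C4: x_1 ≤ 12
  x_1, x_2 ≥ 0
min z = 6x_1 - 4x_2

s.t.
  4x_1 + 4x_2 + s1 = 64
  3x_1 + 2x_2 + s2 = 30
  x_2 + s3 = 13
  x_1 + s4 = 12
  x_1, x_2, s1, s2, s3, s4 ≥ 0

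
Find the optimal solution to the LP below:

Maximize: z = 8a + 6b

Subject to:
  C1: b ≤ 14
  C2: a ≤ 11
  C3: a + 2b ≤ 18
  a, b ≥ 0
Each vertex is the intersection of two constraint boundaries that also satisfies all remaining constraints:
  a = 0 and b = 0 → (0, 0)
  a = 11 and b = 0 → (11, 0)
  a = 11 and a + 2b = 18 → (11, 3.5)
  a + 2b = 18 and a = 0 → (0, 9)

Evaluating z = 8a + 6b at each vertex:
  (0, 0): z = 0
  (11, 0): z = 88
  (11, 3.5): z = 109
  (0, 9): z = 54

The maximum is at (11, 3.5) with z = 109.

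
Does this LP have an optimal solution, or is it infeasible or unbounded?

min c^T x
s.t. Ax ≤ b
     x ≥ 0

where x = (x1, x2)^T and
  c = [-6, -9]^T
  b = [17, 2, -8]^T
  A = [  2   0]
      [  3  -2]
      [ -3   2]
One constraint requires 3x1 - 2x2 ≤ 2, while the constraint -3x1 + 2x2 ≤ -8 is equivalent to 3x1 - 2x2 ≥ 8. Together they would need 8 ≤ 3x1 - 2x2 ≤ 2, which is impossible since 8 > 2. No point satisfies all constraints.

The feasible region is empty; the LP is infeasible.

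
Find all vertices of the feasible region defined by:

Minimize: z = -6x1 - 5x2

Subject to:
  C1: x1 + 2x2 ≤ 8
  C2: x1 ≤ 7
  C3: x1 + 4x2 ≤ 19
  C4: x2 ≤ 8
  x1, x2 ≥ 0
Each vertex is the intersection of two constraint boundaries that also satisfies all remaining constraints:
  x1 = 0 and x2 = 0 → (0, 0)
  x1 = 7 and x2 = 0 → (7, 0)
  x1 + 2x2 = 8 and x1 = 7 → (7, 0.5)
  x1 + 2x2 = 8 and x1 = 0 → (0, 4)

Vertices: (0, 0), (7, 0), (7, 0.5), (0, 4)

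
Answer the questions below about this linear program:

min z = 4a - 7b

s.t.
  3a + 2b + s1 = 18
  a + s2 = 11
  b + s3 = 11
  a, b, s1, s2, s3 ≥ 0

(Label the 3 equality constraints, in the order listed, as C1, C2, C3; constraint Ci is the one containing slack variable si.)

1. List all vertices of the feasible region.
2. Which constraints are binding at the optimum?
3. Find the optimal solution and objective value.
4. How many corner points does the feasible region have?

1. (0, 0), (6, 0), (0, 9)
2. C1, a ≥ 0
3. a = 0, b = 9, z = -63
4. 3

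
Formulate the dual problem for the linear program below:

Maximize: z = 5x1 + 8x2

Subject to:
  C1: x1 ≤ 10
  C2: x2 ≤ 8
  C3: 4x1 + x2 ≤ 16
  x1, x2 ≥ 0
Minimize: z = 10y1 + 8y2 + 16y3

Subject to:
  C1: -y1 - 4y3 ≤ -5
  C2: -y2 - y3 ≤ -8
  y1, y2, y3 ≥ 0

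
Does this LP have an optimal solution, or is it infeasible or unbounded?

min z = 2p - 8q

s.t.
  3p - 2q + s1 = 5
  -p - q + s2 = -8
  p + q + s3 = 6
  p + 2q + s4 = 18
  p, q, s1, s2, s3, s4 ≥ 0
The row p + q + s3 = 6 with s3 ≥ 0 requires p + q ≤ 6, while the row -p - q + s2 = -8 with s2 ≥ 0 is equivalent to p + q ≥ 8. Together they would need 8 ≤ p + q ≤ 6, which is impossible since 8 > 6. No point satisfies all constraints.

Infeasible: no point satisfies all constraints simultaneously.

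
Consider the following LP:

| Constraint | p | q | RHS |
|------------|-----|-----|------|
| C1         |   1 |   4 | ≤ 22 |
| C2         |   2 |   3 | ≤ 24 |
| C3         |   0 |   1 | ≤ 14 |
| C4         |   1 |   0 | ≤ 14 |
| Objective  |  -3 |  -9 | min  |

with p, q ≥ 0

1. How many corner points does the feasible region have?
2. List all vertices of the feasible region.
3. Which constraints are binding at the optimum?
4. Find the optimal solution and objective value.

1. 4
2. (0, 0), (12, 0), (6, 4), (0, 5.5)
3. C1, C2
4. p = 6, q = 4, z = -54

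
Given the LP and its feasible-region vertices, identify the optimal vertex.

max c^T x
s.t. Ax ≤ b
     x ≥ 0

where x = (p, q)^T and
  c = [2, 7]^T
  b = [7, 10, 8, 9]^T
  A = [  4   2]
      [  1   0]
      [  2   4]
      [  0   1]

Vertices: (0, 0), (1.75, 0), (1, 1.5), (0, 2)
Evaluating z = 2p + 7q at each vertex:
  (0, 0): z = 0
  (1.75, 0): z = 3.5
  (1, 1.5): z = 12.5
  (0, 2): z = 14

The largest value is z = 14, attained at (0, 2).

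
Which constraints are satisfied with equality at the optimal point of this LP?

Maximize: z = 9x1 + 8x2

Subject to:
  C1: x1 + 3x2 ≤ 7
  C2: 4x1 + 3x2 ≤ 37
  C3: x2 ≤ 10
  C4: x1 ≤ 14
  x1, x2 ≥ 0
Optimal: x1 = 7, x2 = 0
Slack at optimum:
  C1: slack = 0 (binding)
  C2: slack = 9
  C3: slack = 10
  C4: slack = 7
  x1 ≥ 0: x1 = 7
  x2 ≥ 0: x2 = 0 (binding)
Binding constraints: C1, x2 ≥ 0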